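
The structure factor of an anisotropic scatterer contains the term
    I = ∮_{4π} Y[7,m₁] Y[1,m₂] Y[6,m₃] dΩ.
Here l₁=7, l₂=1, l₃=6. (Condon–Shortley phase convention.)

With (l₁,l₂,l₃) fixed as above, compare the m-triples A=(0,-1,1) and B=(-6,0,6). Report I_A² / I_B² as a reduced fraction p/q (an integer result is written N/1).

Same 7,1,6: normalisation and zero-m 3j drop out of the ratio.
A: Δ: 2! 12! 0! / 15! → 1/1365; sum: t=0:+1/1209600 = 1/1209600; 3j²(7 1 6; 0 -1 1) = Δ·Π!·Σ² = 1/65  (sign -1)
B: Δ: 2! 12! 0! / 15! → 1/1365; sum: t=1:−1/479001600 = -1/479001600; 3j²(7 1 6; -6 0 6) = Δ·Π!·Σ² = 1/105  (sign -1)
I_A²/I_B² = (1/65)/(1/105) = 21/13

21/13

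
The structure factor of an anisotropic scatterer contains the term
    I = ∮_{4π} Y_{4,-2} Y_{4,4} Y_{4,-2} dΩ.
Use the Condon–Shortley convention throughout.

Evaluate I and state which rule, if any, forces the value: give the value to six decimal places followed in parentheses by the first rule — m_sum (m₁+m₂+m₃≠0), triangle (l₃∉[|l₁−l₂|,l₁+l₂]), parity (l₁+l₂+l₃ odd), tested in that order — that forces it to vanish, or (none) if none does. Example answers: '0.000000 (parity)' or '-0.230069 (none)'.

0.190983 (none)

Rules hold: Σm=0, L=12 even, 0≤4≤8.
N = 9·9·9 = 729
Δ = 4!·4!·4!/13! = 1/450450
Racah Σ t=0..4: t=0:+1/13824 t=1:−1/216 t=2:+1/64 t=3:−1/216 t=4:+1/13824 = 5/768
⇒ 3j(4 4 4; 0 0 0)² = 18/1001, sgn +1
Racah Σ t=4..4: t=4:+1/2304 = 1/2304
⇒ 3j(4 4 4; -2 4 -2)² = 5/143, sgn +1
4πI² = N·(3j₀)²·(3jₘ)² = 65610/143143
I = +1·√(0.458353/4π) = 0.19098314
No selection rule forces the value: the integral is nonzero (none).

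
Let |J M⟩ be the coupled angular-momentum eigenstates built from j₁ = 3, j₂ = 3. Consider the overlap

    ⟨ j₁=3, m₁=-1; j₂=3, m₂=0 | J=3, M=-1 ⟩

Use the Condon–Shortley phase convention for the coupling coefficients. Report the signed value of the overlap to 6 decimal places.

j₁+j₂−J=3  J+j₁−j₂=3  J−j₁+j₂=3  j₁+j₂+J+1=10
(j₁±m₁, j₂±m₂, J±M) = (2,4,3,3,2,4)
P² = 864/25
sum k=1..3:
  [1] −1/24 = -1/24
  [2] +1/8 = 1/8
  [3] −1/72 = -1/72
S = 5/72
C² = P²·S² = 1/6 ; C = +0.408248

+√(1/6) = +0.408248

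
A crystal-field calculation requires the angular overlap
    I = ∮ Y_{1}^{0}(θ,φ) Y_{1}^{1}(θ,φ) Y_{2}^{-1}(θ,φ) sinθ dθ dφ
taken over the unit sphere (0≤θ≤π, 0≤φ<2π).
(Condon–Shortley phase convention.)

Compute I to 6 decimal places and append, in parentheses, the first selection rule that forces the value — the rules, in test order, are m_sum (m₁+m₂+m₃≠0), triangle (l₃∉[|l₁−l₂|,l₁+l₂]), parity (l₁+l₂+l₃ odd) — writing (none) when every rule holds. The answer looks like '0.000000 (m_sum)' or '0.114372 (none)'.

Rules hold: Σm=0, L=4 even, 0≤2≤2.
N = 3·3·5 = 45
Δ = 0!·2!·2!/5! = 1/30
Racah Σ t=0..0: t=0:+1/1 = 1/1
⇒ 3j(1 1 2; 0 0 0)² = 2/15, sgn +1
Racah Σ t=0..0: t=0:+1/2 = 1/2
⇒ 3j(1 1 2; 0 1 -1)² = 1/10, sgn -1
4πI² = N·(3j₀)²·(3jₘ)² = 3/5
I = -1·√(0.6/4π) = -0.21850969
No selection rule forces the value: the integral is nonzero (none).

-0.218510 (none)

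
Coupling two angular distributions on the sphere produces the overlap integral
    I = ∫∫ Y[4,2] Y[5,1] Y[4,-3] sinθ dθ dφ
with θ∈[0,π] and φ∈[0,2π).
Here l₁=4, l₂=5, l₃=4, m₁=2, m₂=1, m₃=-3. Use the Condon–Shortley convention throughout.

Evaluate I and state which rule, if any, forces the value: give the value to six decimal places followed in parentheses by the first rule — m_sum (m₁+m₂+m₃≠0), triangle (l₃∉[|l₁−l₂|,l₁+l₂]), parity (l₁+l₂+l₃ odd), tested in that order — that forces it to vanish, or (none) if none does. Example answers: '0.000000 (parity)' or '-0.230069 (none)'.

Σlᵢ=13 odd — θ-integrand is odd under cosθ→−cosθ; I=0

0.000000 (parity)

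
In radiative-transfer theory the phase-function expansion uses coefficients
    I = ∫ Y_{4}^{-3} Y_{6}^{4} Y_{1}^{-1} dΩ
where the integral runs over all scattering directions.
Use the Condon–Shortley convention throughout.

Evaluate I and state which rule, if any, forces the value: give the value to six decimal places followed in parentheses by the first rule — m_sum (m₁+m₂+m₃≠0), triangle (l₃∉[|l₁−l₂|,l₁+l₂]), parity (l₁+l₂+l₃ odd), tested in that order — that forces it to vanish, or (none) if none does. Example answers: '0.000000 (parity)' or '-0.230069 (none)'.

l₃=1 ∉ [2,10] — triangle fails ⇒ I = 0

0.000000 (triangle)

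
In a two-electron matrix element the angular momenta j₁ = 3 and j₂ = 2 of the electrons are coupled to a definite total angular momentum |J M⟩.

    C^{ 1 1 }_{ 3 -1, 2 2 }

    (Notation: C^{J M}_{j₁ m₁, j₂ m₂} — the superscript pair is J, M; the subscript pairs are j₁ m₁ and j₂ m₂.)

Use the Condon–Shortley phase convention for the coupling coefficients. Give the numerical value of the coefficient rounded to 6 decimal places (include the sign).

√[3·4!2!0!/7! · 2!4!4!0!2!0!] = √(2304/35)
  +(−1)^4/∏(4,0,0,0,2,0)! = 1/48  (running 1/48)
⟨..|..⟩ = √(2304/35)·(1/48) = +0.169031

+0.169031  (= +√(1/35))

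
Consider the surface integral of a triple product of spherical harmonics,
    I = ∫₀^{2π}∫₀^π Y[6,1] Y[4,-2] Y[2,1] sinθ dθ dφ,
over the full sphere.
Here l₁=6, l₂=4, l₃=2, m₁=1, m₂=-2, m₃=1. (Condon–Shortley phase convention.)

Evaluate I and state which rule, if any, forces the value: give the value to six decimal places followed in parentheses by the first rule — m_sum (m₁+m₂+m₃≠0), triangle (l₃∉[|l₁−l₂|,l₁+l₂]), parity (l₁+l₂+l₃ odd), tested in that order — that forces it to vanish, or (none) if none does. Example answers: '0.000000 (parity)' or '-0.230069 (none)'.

-0.133065 (none)

m-sum 0 ✓  L=12 even ✓  2≤2≤10 ✓
Π(2lᵢ+1) = 13×9×5 = 585
triangle coeff Δ(6,4,2) = 1/6435
Σ_t [4,4]: t=4:+1/2304 = 1/2304
(3j)²=5/143 [(6 4 2; 0 0 0)], sign=+1
Σ_t [2,2]: t=2:+1/8640 = 1/8640
(3j)²=14/1287 [(6 4 2; 1 -2 1)], sign=-1
⇒ 4πI² = 350/1573
I = (-1)√(350/1573/(4π)) = -0.13306527
No selection rule forces the value: the integral is nonzero (none).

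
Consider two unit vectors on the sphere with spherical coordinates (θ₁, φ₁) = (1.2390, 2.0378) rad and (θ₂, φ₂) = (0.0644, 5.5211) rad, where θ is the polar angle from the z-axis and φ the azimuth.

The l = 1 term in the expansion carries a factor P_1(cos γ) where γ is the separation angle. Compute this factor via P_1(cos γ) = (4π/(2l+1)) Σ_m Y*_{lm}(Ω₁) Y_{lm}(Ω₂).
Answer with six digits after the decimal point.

0.267739

Expand P_1 via completeness: Σ_{m} conj(Y_{1,m}) at Ω₁ times Y_{1,m} at Ω₂ —
  m=-1: Y*=-0.14706 + 0.29167j  Y=0.01608 + 0.01535j  product -0.00684 + 0.00243j
  m=+0: Y*=0.15916 + 0.00000j  Y=0.48759 + 0.00000j  product 0.07760 + 0.00000j
  m=+1: Y*=0.14706 + 0.29167j  Y=-0.01608 + 0.01535j  product -0.00684 - 0.00243j
Total Σ_m = 0.06392 + 0.00000j. Multiply by 4.188790: 0.26774 + 0.00000j. P_1(cos γ) = 0.267739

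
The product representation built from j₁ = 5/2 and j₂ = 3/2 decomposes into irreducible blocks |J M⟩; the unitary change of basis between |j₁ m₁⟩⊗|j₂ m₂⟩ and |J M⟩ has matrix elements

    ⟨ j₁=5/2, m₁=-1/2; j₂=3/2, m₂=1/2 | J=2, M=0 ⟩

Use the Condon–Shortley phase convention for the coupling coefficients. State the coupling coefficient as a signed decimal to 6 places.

triangle: 2!·3!·1!/7! = 12/5040
(j±m)!: 2!·3!·2!·1!·2!·2! = 96
prefactor² = (2J+1)·Δ·N² = 8/7
  k=1: −1/(1!·1!·2!·1!·1!·0!) = -1/2
  k=2: +1/(2!·0!·1!·0!·2!·1!) = 1/4
Σ = -1/4  ⇒  CG² = 8/7·(-1/4)² = 1/14
CG = −√(1/14) = -0.267261

-0.267261  (= −√(1/14))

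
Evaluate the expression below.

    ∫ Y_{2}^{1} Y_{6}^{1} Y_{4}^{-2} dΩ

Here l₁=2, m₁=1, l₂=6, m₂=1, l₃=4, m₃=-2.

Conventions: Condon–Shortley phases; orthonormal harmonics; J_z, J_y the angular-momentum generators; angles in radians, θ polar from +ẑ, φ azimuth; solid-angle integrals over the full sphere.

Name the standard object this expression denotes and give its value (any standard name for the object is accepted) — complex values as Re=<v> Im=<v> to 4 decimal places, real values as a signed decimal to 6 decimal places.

This is a Gaunt coefficient — the integral of a triple product of spherical harmonics over the sphere.
Checks pass: Σm=0; 12 even; l₃=4∈[4,8].
(2·2+1)(2·6+1)(2·4+1) = 585
Δ: 4! 0! 8! / 13! → 1/6435
sum: t=2:+1/2304 = 1/2304
3j²(2 6 4; 0 0 0) = Δ·Π!·Σ² = 5/143  (sign +1)
sum: t=1:−1/8640 = -1/8640
3j²(2 6 4; 1 1 -2) = Δ·Π!·Σ² = 14/1287  (sign -1)
combine: 4πI² = 585·5/143·14/1287 = 350/1573
take √, sign -1: I = -0.13306527

Gaunt coefficient, -0.133065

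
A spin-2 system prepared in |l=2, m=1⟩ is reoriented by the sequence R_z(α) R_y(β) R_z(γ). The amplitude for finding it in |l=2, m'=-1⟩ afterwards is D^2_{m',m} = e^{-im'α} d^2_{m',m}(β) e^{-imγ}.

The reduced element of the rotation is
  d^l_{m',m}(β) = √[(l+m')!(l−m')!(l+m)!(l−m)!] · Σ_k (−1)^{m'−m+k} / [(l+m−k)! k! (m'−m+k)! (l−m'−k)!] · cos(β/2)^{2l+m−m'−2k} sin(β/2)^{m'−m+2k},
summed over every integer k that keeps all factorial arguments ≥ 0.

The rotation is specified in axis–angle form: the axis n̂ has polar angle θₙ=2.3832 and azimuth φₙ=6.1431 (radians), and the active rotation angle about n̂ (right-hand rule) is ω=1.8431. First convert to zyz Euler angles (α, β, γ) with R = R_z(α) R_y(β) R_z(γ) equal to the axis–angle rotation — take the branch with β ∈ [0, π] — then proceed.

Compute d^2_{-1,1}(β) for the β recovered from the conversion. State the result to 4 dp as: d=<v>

Axis–angle → zyz. n̂ = (sinθₙcosφₙ, sinθₙsinφₙ, cosθₙ) = (+0.681018, -0.096030, -0.725942), ω = 1.8431.
R = I cosω + sinω [n̂]ₓ + (1−cosω) n̂n̂ᵀ gives
  R = [+0.319571, +0.616207, -0.719835; -0.782181, -0.257249, -0.567464; -0.534853, +0.744387, +0.399777]
β = atan2(√(R₁₃²+R₂₃²), R₃₃) = 1.159523; α = atan2(R₂₃, R₁₃) mod 2π = 3.809174; γ = atan2(R₃₂, −R₃₁) mod 2π = 0.947752
d^2_{-1,1}(β=1.1595) via the finite sum:
Half-angle: c=0.836593, s=0.547825. N=√(1·6·6·1)=6.000000
Admissible k: 2..3 (factorial args all ≥0)
  k=2: (−1)^0·6.0000/(2)·0.8366^2·0.5478^2 = +0.630134
  k=3: (−1)^1·6.0000/(6)·0.8366^0·0.5478^4 = -0.090067
d^2_{-1,1}(1.1595) = +0.630134 -0.090067 = +0.540067

d=0.5401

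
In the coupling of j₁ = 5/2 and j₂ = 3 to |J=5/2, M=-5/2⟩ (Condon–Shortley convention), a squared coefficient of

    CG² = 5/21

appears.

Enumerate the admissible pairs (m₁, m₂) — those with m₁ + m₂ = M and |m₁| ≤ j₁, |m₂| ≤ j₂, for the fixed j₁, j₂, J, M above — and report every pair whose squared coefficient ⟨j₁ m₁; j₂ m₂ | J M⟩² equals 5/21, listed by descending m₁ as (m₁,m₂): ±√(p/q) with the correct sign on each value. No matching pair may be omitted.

Admissible pairs with m₁+m₂ = M = -5/2: (-5/2,0), (-3/2,-1), (-1/2,-2), (1/2,-3)
  (m₁,m₂)=(1/2,-3): CG² = 5/21, CG = +√(5/21)   ← matches the target
  (m₁,m₂)=(-1/2,-2): CG² = 5/14, CG = −√(5/14)
  (m₁,m₂)=(-3/2,-1): CG² = 2/7, CG = +√(2/7)
  (m₁,m₂)=(-5/2,0): CG² = 5/42, CG = −√(5/42)
Pairs with CG² = 5/21: (1/2,-3): +√(5/21)

(1/2,-3): +√(5/21)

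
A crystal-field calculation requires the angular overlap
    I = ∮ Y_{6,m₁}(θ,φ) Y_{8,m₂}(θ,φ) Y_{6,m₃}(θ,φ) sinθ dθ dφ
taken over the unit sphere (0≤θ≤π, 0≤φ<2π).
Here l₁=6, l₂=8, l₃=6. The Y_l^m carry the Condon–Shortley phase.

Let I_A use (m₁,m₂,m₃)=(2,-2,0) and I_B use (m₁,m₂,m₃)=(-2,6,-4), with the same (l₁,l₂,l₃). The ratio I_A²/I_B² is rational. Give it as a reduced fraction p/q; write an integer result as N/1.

Shared (l₁,l₂,l₃)=(6,8,6): N and (l;000)² cancel in I_A²/I_B².
A: Δ = 8!·4!·8!/21! = 1/1309458150; Racah Σ t=0..4: t=0:+1/1393459200 t=1:−1/21772800 t=2:+1/3317760 t=3:−1/3110400 t=4:+1/19906560 = -1/66355200; ⇒ 3j(6 8 6; 2 -2 0)² = 21/92378, sgn -1
B: Δ = 8!·4!·8!/21! = 1/1309458150; Racah Σ t=6..8: t=6:+1/232243200 t=7:−1/152409600 t=8:+1/1393459200 = -1/650280960; ⇒ 3j(6 8 6; -2 6 -4)² = 5/2261, sgn -1
I_A²/I_B² = (21/92378)/(5/2261) = 147/1430

147/1430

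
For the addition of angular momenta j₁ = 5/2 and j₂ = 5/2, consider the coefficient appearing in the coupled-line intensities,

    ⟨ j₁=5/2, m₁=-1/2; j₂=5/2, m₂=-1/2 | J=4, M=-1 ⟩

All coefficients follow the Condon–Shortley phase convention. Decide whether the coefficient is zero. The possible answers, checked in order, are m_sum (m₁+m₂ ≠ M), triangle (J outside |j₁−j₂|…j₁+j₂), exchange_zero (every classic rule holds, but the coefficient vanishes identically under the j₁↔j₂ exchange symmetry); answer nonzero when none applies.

exchange_zero

m-sum: m₁+m₂ = -1/2+(-1/2) = -1, M = -1  ✓
triangle: |j₁−j₂| = 0 ≤ J = 4 ≤ j₁+j₂ = 5  ✓
exchange: j₁=j₂ and m₁=m₂, and (−1)^(j₁+j₂−J) = (−1)^1 = −1 forces ⟨j₁m₁;j₂m₂|JM⟩ = −⟨j₂m₂;j₁m₁|JM⟩ = −⟨j₁m₁;j₂m₂|JM⟩ ⇒ the coefficient vanishes identically
Racah sum check: Σ_k collapses to 0 ⇒ CG = 0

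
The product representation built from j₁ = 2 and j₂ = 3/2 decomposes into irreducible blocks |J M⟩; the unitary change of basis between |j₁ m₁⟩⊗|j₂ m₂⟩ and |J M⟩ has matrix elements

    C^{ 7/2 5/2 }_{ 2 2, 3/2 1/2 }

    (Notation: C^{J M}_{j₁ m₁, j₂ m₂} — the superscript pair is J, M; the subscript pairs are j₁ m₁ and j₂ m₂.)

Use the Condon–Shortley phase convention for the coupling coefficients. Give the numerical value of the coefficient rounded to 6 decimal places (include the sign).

triangle: 0!×4!×3!/8! = 144/40320
(j±m)!: 4!×0!×2!×1!×6!×1! = 34560
prefactor² = (2J+1)×Δ×N² = 6912/7
  k=0: +1/(0!×0!×0!×2!×4!×1!) = 1/48
Σ = 1/48  ⇒  CG² = 6912/7×(1/48)² = 3/7
CG = +√(3/7) = +0.654654

+0.654654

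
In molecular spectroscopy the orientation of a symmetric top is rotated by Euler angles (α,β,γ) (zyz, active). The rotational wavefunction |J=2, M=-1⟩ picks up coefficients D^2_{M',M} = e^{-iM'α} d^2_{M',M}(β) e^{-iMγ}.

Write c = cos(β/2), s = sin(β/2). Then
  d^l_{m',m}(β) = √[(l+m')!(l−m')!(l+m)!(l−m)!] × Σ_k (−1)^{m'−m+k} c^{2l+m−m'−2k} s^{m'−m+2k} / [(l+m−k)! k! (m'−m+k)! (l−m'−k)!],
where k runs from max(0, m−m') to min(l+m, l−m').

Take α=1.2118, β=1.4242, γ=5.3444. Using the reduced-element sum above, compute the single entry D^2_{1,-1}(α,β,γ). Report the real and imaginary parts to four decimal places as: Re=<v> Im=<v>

Re=-0.3022 Im=-0.4615

First d^2_{1,-1}(β=1.4242), then the phase factors e^{-i(1)α} and e^{-i(-1)γ}:
With c≡cos(β/2)=0.756991 and s≡sin(β/2)=0.653425, N=[6·1·1·6]^{1/2}=6.000000
Admissible k: 0..1 (factorial args all ≥0)
  k=0: (−1)^2·6.0000/(2)·0.7570^2·0.6534^2 = +0.733997
  k=1: (−1)^3·6.0000/(6)·0.7570^0·0.6534^4 = -0.182298
d^2_{1,-1}(1.4242) = +0.733997 -0.182298 = +0.551699
Phases: e^{-i·(1)·1.2118}=+0.351335-0.936250i, e^{-i·(-1)·5.3444}=+0.590769-0.806841i ⇒ D=-0.302247-0.461539i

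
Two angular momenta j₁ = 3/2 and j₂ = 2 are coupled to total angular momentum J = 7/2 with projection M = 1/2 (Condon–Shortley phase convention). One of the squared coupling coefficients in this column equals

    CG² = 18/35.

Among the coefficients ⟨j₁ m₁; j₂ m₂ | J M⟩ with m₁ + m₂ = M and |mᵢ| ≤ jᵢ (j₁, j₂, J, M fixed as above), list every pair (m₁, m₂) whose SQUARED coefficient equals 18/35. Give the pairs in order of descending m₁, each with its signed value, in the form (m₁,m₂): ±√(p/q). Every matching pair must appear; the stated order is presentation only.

Admissible pairs with m₁+m₂ = M = 1/2: (-3/2,2), (-1/2,1), (1/2,0), (3/2,-1)
  (m₁,m₂)=(3/2,-1): CG² = 4/35, CG = +√(4/35)
  (m₁,m₂)=(1/2,0): CG² = 18/35, CG = +√(18/35)   ← matches the target
  (m₁,m₂)=(-1/2,1): CG² = 12/35, CG = +√(12/35)
  (m₁,m₂)=(-3/2,2): CG² = 1/35, CG = +√(1/35)
Pairs with CG² = 18/35: (1/2,0): +√(18/35)

(1/2,0): +√(18/35)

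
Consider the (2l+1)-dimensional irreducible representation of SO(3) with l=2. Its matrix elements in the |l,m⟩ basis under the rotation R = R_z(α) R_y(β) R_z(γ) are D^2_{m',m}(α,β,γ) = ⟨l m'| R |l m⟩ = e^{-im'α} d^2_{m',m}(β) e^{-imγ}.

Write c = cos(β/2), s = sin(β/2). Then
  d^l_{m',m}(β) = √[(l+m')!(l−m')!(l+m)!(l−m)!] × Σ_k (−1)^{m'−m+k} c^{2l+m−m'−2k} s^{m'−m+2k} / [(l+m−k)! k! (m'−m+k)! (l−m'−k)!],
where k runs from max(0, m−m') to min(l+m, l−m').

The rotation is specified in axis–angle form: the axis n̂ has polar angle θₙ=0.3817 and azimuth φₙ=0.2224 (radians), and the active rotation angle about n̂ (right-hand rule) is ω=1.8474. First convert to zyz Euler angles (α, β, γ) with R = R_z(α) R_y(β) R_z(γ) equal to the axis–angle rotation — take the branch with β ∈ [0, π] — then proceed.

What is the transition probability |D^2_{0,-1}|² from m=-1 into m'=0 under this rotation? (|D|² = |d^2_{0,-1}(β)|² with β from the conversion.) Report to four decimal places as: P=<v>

Axis–angle → zyz. n̂ = (sinθₙcosφₙ, sinθₙsinφₙ, cosθₙ) = (+0.363324, +0.082162, +0.928033), ω = 1.8474.
R = I cosω + sinω [n̂]ₓ + (1−cosω) n̂n̂ᵀ gives
  R = [-0.105036, -0.854753, +0.508296; +0.930761, -0.264496, -0.252441; +0.350217, +0.446586, +0.823352]
β = atan2(√(R₁₃²+R₂₃²), R₃₃) = 0.603504; α = atan2(R₂₃, R₁₃) mod 2π = 5.822227; γ = atan2(R₃₂, −R₃₁) mod 2π = 2.235834
First d^2_{0,-1}(β=0.6035), then the phase factors e^{-i(0)α} and e^{-i(-1)γ}:
Half-angle: c=0.954817, s=0.297193. N=√(2·2·1·6)=4.898979
Admissible k: 0..1 (factorial args all ≥0)
  k=0: (−1)^1·4.8990/(2)·0.9548^3·0.2972^1 = -0.633688
  k=1: (−1)^2·4.8990/(2)·0.9548^1·0.2972^3 = +0.061392
d^2_{0,-1}(0.6035) = -0.633688 +0.061392 = -0.572296
|D^2_{0,-1}|² = |d^2_{0,-1}(β)|² = (-0.572296)² = 0.327523 (the z-rotation phases have unit modulus)

P=0.3275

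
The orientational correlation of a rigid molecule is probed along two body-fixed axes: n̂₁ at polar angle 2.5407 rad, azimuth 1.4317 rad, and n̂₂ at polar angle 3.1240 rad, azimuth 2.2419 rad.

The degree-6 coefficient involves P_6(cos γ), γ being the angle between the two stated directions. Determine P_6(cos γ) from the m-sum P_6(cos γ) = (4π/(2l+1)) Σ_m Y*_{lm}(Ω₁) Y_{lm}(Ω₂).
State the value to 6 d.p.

Term-by-term m-sum for l=6 (normalisation 4π/13 = 0.966644):
  m=-6: (-0.010595+0.011692i) × (+0.000000-0.000000i) = +0.000000+0.000000i  (running Σ = +0.000000+0.000000i)
  m=-5: (-0.051094-0.061220i) × (-0.000000-0.000000i) = -0.000000+0.000000i  (running Σ = -0.000000+0.000000i)
  m=-4: (+0.200718-0.124831i) × (-0.000000-0.000000i) = -0.000000+0.000000i  (running Σ = -0.000000+0.000000i)
  m=-3: (+0.176454+0.398025i) × (-0.000026+0.000012i) = -0.000009-0.000008i  (running Σ = -0.000009-0.000008i)
  m=-2: (-0.403283+0.115177i) × (-0.000365+0.001569i) = -0.000034-0.000675i  (running Σ = -0.000043-0.000683i)
  m=-1: (+0.003613+0.025807i) × (+0.035998+0.045335i) = -0.001040+0.001093i  (running Σ = -0.001083+0.000410i)
  m=0: (-0.421032-0.000000i) × (+1.013805+0.000000i) = -0.426845-0.000000i  (running Σ = -0.427927+0.000410i)
  m=1: (-0.003613+0.025807i) × (-0.035998+0.045335i) = -0.001040-0.001093i  (running Σ = -0.428967-0.000683i)
  m=2: (-0.403283-0.115177i) × (-0.000365-0.001569i) = -0.000034+0.000675i  (running Σ = -0.429001-0.000008i)
  m=3: (-0.176454+0.398025i) × (+0.000026+0.000012i) = -0.000009+0.000008i  (running Σ = -0.429010+0.000000i)
  m=4: (+0.200718+0.124831i) × (-0.000000+0.000000i) = -0.000000-0.000000i  (running Σ = -0.429010+0.000000i)
  m=5: (+0.051094-0.061220i) × (+0.000000-0.000000i) = -0.000000-0.000000i  (running Σ = -0.429010+0.000000i)
  m=6: (-0.010595-0.011692i) × (+0.000000+0.000000i) = +0.000000-0.000000i  (running Σ = -0.429010-0.000000i)
Total Σ_m = -0.429010-0.000000i. Multiply by 0.966644: -0.414700-0.000000i. P_6(cos γ) = -0.414700

-0.414700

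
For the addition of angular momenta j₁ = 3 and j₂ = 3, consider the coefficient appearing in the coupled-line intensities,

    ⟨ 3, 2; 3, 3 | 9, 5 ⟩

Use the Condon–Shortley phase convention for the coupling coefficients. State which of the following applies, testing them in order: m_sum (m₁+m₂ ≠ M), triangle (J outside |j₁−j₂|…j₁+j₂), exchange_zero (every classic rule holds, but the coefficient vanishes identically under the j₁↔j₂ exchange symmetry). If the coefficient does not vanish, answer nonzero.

triangle

m-sum: m₁+m₂ = 2+3 = 5, M = 5  ✓
triangle: need |j₁−j₂| ≤ J ≤ j₁+j₂, i.e. J ∈ [0, 6]; J = 9 is outside ✗ ⇒ coefficient is 0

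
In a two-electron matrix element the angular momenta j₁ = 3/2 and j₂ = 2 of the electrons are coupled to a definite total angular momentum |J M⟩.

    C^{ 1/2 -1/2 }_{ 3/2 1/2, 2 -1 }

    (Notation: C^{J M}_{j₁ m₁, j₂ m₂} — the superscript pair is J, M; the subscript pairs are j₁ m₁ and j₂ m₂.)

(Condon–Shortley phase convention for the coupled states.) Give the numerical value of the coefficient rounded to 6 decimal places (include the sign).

triangle: 3!×0!×1!/5! = 6/120
(j±m)!: 2!×1!×1!×3!×0!×1! = 12
prefactor² = (2J+1)×Δ×N² = 6/5
  k=1: −1/(1!×2!×0!×0!×0!×1!) = -1/2
Σ = -1/2  ⇒  CG² = 6/5×(-1/2)² = 3/10
CG = −√(3/10) = -0.547723

-0.547723  (= −√(3/10))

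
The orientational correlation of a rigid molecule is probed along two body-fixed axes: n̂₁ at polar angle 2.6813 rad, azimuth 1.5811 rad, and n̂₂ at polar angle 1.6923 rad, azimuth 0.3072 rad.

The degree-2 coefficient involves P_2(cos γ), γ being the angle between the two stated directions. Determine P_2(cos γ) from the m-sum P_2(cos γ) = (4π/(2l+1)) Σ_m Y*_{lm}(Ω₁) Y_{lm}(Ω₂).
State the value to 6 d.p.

-0.415328

Expand P_2 via completeness: Σ_{m} conj(Y_{2,m}) at Ω₁ times Y_{2,m} at Ω₂ —
  m=-2: (-0.076205-0.001571i) × (+0.310995-0.219404i) = -0.024044+0.016231i  (running Σ = -0.024044+0.016231i)
  m=-1: (+0.003168-0.307441i) × (-0.088595+0.028106i) = +0.008360+0.027327i  (running Σ = -0.015684+0.043558i)
  m=0: (+0.444081-0.000000i) × (-0.301492+0.000000i) = -0.133887+0.000000i  (running Σ = -0.149570+0.043558i)
  m=1: (-0.003168-0.307441i) × (+0.088595+0.028106i) = +0.008360-0.027327i  (running Σ = -0.141210+0.016231i)
  m=2: (-0.076205+0.001571i) × (+0.310995+0.219404i) = -0.024044-0.016231i  (running Σ = -0.165254+0.000000i)
Total Σ_m = -0.165254+0.000000i. Multiply by 2.513274: -0.415328+0.000000i. P_2(cos γ) = -0.415328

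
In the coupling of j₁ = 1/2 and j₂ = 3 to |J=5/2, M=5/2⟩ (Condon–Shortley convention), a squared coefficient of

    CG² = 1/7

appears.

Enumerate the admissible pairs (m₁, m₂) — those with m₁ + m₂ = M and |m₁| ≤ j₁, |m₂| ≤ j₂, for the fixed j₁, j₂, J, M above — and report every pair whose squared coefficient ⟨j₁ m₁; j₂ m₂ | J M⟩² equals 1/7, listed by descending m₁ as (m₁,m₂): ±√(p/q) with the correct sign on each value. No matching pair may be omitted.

(1/2,2): +√(1/7)

Admissible pairs with m₁+m₂ = M = 5/2: (-1/2,3), (1/2,2)
  (m₁,m₂)=(1/2,2): CG² = 1/7, CG = +√(1/7)   ← matches the target
  (m₁,m₂)=(-1/2,3): CG² = 6/7, CG = −√(6/7)
Pairs with CG² = 1/7: (1/2,2): +√(1/7)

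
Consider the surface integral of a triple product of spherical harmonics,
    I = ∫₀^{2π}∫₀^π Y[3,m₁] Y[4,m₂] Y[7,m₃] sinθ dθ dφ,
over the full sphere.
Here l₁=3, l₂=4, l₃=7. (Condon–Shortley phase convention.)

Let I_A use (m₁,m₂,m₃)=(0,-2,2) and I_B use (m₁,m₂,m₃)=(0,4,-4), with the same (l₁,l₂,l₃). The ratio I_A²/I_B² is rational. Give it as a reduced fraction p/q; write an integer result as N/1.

56/11

Shared (l₁,l₂,l₃)=(3,4,7): N and (l;000)² cancel in I_A²/I_B².
A: Δ = 0!·6!·8!/15! = 1/45045; Racah Σ t=0..0: t=0:+1/51840 = 1/51840; ⇒ 3j(3 4 7; 0 -2 2)² = 8/429, sgn -1
B: Δ = 0!·6!·8!/15! = 1/45045; Racah Σ t=0..0: t=0:+1/1451520 = 1/1451520; ⇒ 3j(3 4 7; 0 4 -4)² = 1/273, sgn -1
I_A²/I_B² = (8/429)/(1/273) = 56/11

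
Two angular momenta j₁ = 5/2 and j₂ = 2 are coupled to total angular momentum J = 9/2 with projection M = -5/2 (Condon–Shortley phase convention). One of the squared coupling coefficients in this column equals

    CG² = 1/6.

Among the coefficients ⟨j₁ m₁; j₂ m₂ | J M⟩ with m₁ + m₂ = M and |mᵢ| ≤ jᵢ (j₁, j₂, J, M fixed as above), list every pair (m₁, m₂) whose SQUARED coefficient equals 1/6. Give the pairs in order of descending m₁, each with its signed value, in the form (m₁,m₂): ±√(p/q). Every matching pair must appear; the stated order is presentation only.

(-5/2,0): +√(1/6)

Admissible pairs with m₁+m₂ = M = -5/2: (-5/2,0), (-3/2,-1), (-1/2,-2)
  (m₁,m₂)=(-1/2,-2): CG² = 5/18, CG = +√(5/18)
  (m₁,m₂)=(-3/2,-1): CG² = 5/9, CG = +√(5/9)
  (m₁,m₂)=(-5/2,0): CG² = 1/6, CG = +√(1/6)   ← matches the target
Pairs with CG² = 1/6: (-5/2,0): +√(1/6)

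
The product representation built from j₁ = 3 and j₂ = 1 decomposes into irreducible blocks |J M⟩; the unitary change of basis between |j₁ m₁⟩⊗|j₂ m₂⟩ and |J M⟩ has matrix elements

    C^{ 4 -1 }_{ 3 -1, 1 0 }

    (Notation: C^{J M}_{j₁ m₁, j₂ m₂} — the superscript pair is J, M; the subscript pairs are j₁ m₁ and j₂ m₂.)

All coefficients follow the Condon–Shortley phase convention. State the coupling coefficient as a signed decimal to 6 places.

√[9·0!6!2!/9! · 2!4!1!1!3!5!] = √(8640/7)
  +(−1)^0/∏(0,0,4,1,2,1)! = 1/48  (running 1/48)
⟨..|..⟩ = √(8640/7)·(1/48) = +0.731925

+√(15/28) ≈ +0.731925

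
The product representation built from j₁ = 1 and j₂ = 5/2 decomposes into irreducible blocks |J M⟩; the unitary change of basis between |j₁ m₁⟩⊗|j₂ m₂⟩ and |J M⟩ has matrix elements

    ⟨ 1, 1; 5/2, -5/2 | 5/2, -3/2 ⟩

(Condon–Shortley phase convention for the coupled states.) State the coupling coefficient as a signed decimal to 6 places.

+√(2/7) ≈ +0.534522

triangle: 1!*1!*4!/7! = 24/5040
(j±m)!: 2!*0!*0!*5!*1!*4! = 5760
prefactor² = (2J+1)*Δ*N² = 1152/7
  k=0: +1/(0!*1!*0!*0!*1!*4!) = 1/24
Σ = 1/24  ⇒  CG² = 1152/7*(1/24)² = 2/7
CG = +√(2/7) = +0.534522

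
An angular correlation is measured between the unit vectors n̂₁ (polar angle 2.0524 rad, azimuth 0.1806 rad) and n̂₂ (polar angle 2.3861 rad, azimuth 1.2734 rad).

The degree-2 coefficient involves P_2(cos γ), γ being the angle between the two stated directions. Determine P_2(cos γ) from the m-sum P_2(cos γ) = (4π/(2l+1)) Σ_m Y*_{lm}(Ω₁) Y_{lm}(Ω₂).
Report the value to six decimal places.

0.070483

Summing Y*_{l m}(θ₁,φ₁)·Y_{l m}(θ₂,φ₂) over m ∈ [−2, 2]; prefactor 4π/(2·2+1) = 2.513274:
  m=-2: (0.283820, 0.107220) × (-0.150406, -0.101753) = (-0.031778, -0.045006)  (running Σ = (-0.031778, -0.045006))
  m=-1: (-0.311984, -0.056965) × (-0.112988, 0.368657) = (0.056251, -0.108579)  (running Σ = (0.024473, -0.153585))
  m=0: (-0.112385, -0.000000) × (0.185975, 0.000000) = (-0.020901, -0.000000)  (running Σ = (0.003572, -0.153585))
  m=1: (0.311984, -0.056965) × (0.112988, 0.368657) = (0.056251, 0.108579)  (running Σ = (0.059823, -0.045006))
  m=2: (0.283820, -0.107220) × (-0.150406, 0.101753) = (-0.031778, 0.045006)  (running Σ = (0.028044, 0.000000))
Total Σ_m = (0.028044, 0.000000). Multiply by 2.513274: (0.070483, 0.000000). P_2(cos γ) = 0.070483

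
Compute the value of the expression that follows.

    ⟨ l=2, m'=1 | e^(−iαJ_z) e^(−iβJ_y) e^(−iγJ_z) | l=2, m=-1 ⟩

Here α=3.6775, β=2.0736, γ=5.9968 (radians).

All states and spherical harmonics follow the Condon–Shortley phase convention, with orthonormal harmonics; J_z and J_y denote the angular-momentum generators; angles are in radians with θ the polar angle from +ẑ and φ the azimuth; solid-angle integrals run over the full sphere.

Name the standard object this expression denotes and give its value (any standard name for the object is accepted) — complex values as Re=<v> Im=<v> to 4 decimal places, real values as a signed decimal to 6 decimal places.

Wigner D-matrix element, Re=-0.0183 Im=0.0197

This is a Wigner D-matrix element — the rotation-matrix element ⟨l m'| R(α,β,γ) |l m⟩ in the angular-momentum basis.
First d^2_{1,-1}(β=2.0736), then the phase factors e^{-i(1)α} and e^{-i(-1)γ}:
With c≡cos(β/2)=0.508977 and s≡sin(β/2)=0.860780, N=[6·1·1·6]^{1/2}=6.000000
Admissible k: 0..1 (factorial args all ≥0)
  k=0: (−1)^2·6.0000/(2)·0.5090^2·0.8608^2 = +0.575841
  k=1: (−1)^3·6.0000/(6)·0.5090^0·0.8608^4 = -0.548995
d^2_{1,-1}(2.0736) = +0.575841 -0.548995 = +0.026846
Attach z-rotation phases: D = e^{-i(1)(3.6775)}·(+0.026846)·e^{-i(-1)(5.9968)} = -0.018270+0.019670i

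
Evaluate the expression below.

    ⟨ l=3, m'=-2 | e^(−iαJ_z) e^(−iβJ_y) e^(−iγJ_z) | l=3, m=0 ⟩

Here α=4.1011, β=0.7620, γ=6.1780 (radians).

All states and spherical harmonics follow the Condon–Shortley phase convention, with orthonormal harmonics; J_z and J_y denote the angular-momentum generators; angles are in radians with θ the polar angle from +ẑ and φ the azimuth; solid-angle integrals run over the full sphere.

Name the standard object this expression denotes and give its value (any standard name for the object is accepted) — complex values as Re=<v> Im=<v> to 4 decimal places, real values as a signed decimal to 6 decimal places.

This is a Wigner D-matrix element — the rotation-matrix element ⟨l m'| R(α,β,γ) |l m⟩ in the angular-momentum basis.
Split into d^3_{-2,0}(β=0.7620) × two z-phases.
With c≡cos(β/2)=0.928293 and s≡sin(β/2)=0.371849, N=[1·120·6·6]^{1/2}=65.726707
The bounds max(0,m−m')=2 and min(l+m,l−m')=3 give 2 terms
  k=2: (−1)^0·65.7267/(12)·0.9283^4·0.3718^2 = +0.562386
  k=3: (−1)^1·65.7267/(12)·0.9283^2·0.3718^4 = -0.090240
d^3_{-2,0}(0.7620) = +0.562386 -0.090240 = +0.472146
Phases: e^{-i·(-2)·4.1011}=-0.341224+0.939982i, e^{-i·(0)·6.1780}=+1.000000+0.000000i ⇒ D=-0.161108+0.443809i

Wigner D-matrix element, Re=-0.1611 Im=0.4438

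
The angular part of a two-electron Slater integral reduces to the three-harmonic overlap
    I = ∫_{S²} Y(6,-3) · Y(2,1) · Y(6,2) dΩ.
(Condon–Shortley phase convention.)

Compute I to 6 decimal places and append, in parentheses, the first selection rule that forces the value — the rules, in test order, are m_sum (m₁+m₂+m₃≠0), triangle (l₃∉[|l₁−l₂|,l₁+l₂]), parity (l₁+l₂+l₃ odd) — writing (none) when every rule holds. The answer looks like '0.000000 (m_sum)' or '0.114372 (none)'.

-0.140463 (none)

m-sum 0 ✓  L=14 even ✓  4≤6≤8 ✓
Π(2lᵢ+1) = 13×5×13 = 845
triangle coeff Δ(6,2,6) = 1/90090
Σ_t [0,2]: t=0:+1/69120 t=1:−1/14400 t=2:+1/69120 = -7/172800
(3j)²=14/715 [(6 2 6; 0 0 0)], sign=-1
Σ_t [1,2]: t=1:−1/161280 t=2:+1/60480 = 1/96768
(3j)²=15/1001 [(6 2 6; -3 1 2)], sign=+1
⇒ 4πI² = 30/121
I = (-1)√(30/121/(4π)) = -0.14046335
No selection rule forces the value: the integral is nonzero (none).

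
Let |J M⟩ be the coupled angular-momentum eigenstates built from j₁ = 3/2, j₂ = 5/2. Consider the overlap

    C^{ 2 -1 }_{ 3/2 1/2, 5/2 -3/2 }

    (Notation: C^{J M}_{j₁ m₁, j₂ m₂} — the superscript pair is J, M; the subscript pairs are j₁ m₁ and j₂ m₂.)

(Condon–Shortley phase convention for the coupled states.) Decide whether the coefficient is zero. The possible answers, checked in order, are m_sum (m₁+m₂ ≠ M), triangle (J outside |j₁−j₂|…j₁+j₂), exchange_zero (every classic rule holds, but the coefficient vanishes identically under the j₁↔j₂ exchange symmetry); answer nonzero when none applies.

m-sum: m₁+m₂ = 1/2+(-3/2) = -1, M = -1  ✓
triangle: |j₁−j₂| = 1 ≤ J = 2 ≤ j₁+j₂ = 4  ✓
exchange: j₁≠j₂ or m₁≠m₂ — the exchange symmetry imposes no constraint here
value check: CG = +√(1/42) = +0.154303 ≠ 0

nonzero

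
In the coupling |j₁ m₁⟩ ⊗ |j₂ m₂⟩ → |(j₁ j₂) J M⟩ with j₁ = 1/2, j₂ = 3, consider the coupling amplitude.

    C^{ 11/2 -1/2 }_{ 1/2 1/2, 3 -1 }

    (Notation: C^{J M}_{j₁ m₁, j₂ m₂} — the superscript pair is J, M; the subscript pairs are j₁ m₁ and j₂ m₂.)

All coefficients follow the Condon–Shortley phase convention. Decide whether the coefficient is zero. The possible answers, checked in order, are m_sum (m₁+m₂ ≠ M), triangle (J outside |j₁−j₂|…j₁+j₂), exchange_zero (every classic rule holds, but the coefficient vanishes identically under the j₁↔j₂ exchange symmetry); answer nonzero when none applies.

m-sum: m₁+m₂ = 1/2+(-1) = -1/2, M = -1/2  ✓
triangle: need |j₁−j₂| ≤ J ≤ j₁+j₂, i.e. J ∈ [5/2, 7/2]; J = 11/2 is outside ✗ ⇒ coefficient is 0

triangle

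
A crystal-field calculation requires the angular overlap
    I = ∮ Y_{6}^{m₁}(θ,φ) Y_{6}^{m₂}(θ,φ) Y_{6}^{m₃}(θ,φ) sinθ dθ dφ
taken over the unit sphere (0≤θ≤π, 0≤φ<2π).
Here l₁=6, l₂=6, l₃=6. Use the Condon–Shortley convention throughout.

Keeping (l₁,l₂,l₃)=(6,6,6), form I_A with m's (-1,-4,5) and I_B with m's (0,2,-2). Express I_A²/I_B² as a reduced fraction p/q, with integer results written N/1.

189/44

Shared (l₁,l₂,l₃)=(6,6,6): N and (l;000)² cancel in I_A²/I_B².
A: Δ = 6!·6!·6!/19! = 1/325909584; Racah Σ t=1..2: t=1:−1/10368000 t=2:+1/4147200 = 1/6912000; ⇒ 3j(6 6 6; -1 -4 5)² = 189/16796, sgn -1
B: Δ = 6!·6!·6!/19! = 1/325909584; Racah Σ t=2..6: t=2:+1/1658880 t=3:−1/155520 t=4:+1/110592 t=5:−1/518400 t=6:+1/24883200 = 11/8294400; ⇒ 3j(6 6 6; 0 2 -2)² = 11/4199, sgn +1
I_A²/I_B² = (189/16796)/(11/4199) = 189/44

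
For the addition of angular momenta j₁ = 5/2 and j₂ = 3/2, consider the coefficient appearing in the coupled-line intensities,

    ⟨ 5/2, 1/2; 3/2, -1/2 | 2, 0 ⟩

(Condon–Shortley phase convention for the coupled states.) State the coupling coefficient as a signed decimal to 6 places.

-0.267261  (= −√(1/14))

triangle: 2!·3!·1!/7! = 12/5040
(j±m)!: 3!·2!·1!·2!·2!·2! = 96
prefactor² = (2J+1)·Δ·N² = 8/7
  k=0: +1/(0!·2!·2!·1!·1!·0!) = 1/4
  k=1: −1/(1!·1!·1!·0!·2!·1!) = -1/2
Σ = -1/4  ⇒  CG² = 8/7·(-1/4)² = 1/14
CG = −√(1/14) = -0.267261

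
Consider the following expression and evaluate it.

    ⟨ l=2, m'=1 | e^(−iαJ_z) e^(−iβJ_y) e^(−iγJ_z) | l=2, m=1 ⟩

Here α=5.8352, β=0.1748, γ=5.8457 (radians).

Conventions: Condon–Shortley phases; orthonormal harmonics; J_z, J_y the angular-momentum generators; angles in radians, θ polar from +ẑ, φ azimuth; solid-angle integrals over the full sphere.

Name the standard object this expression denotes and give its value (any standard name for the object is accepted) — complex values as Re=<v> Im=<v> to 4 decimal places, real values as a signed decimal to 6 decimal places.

This is a Wigner D-matrix element — the rotation-matrix element ⟨l m'| R(α,β,γ) |l m⟩ in the angular-momentum basis.
Split into d^2_{1,1}(β=0.1748) × two z-phases.
c=cos(0.174800/2)=0.996183, s=sin(0.174800/2)=0.087289; N=√[6·1·6·1]=6.000000
k∈{0,1} keeps every argument non-negative
  k=0: (−1)^0·6.0000/(6)·0.9962^4·0.0873^0 = +0.984819
  k=1: (−1)^1·6.0000/(2)·0.9962^2·0.0873^2 = -0.022684
d^2_{1,1}(0.1748) = +0.984819 -0.022684 = +0.962136
Phases: e^{-i·(1)·5.8352}=+0.901322+0.433151i, e^{-i·(1)·5.8457}=+0.905820+0.423663i ⇒ D=+0.608960+0.744898i

Wigner D-matrix element, Re=0.6090 Im=0.7449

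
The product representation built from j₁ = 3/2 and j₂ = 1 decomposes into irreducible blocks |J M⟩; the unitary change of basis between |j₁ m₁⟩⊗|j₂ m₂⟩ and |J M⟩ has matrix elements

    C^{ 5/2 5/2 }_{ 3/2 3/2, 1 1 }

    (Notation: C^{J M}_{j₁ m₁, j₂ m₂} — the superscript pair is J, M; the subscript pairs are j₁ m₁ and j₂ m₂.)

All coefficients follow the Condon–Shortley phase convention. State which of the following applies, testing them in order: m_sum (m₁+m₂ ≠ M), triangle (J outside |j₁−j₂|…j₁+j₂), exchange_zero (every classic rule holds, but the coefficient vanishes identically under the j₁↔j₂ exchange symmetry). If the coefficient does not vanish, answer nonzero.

nonzero

m-sum: m₁+m₂ = 3/2+1 = 5/2, M = 5/2  ✓
triangle: |j₁−j₂| = 1/2 ≤ J = 5/2 ≤ j₁+j₂ = 5/2  ✓
exchange: j₁≠j₂ or m₁≠m₂ — the exchange symmetry imposes no constraint here
value check: CG = +1 = +1.000000 ≠ 0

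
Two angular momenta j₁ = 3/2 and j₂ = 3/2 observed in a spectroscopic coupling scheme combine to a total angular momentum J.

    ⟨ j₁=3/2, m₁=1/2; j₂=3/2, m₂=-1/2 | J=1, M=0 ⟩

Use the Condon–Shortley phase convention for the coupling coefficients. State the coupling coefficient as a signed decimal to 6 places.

−√(1/20) ≈ -0.223607

triangle: 2!*1!*1!/5! = 2/120
(j±m)!: 2!*1!*1!*2!*1!*1! = 4
prefactor² = (2J+1)*Δ*N² = 1/5
  k=0: +1/(0!*2!*1!*1!*0!*0!) = 1/2
  k=1: −1/(1!*1!*0!*0!*1!*1!) = -1
Σ = -1/2  ⇒  CG² = 1/5*(-1/2)² = 1/20
CG = −√(1/20) = -0.223607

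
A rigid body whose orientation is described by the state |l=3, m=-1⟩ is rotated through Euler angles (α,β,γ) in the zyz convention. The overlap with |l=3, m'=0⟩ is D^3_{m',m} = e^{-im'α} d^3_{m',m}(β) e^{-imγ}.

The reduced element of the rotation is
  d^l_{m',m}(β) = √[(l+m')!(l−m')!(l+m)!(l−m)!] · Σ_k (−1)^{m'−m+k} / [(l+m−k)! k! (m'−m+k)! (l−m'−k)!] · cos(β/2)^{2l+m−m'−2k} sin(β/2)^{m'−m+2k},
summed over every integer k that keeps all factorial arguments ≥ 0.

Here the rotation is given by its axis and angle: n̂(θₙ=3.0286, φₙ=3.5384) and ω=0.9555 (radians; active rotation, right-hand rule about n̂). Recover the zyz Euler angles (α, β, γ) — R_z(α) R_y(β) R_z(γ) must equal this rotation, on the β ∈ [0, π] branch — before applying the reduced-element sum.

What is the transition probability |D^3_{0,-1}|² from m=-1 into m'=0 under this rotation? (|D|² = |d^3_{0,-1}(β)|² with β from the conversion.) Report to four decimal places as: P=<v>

P=0.0313

Axis–angle → zyz. n̂ = (sinθₙcosφₙ, sinθₙsinφₙ, cosθₙ) = (-0.103991, -0.043576, -0.993623), ω = 0.9555.
R = I cosω + sinω [n̂]ₓ + (1−cosω) n̂n̂ᵀ gives
  R = [+0.581773, +0.813311, +0.008103; -0.809479, +0.578003, +0.103226; +0.079271, -0.066613, +0.994625]
β = atan2(√(R₁₃²+R₂₃²), R₃₃) = 0.103730; α = atan2(R₂₃, R₁₃) mod 2π = 1.492461; γ = atan2(R₃₂, −R₃₁) mod 2π = 3.840439
D^3_{0,-1}(1.4925,0.1037,3.8404) = e^{-i·0·1.4925}·d^3_{0,-1}(0.1037)·e^{-i·-1·3.8404}. Compute d first:
With c≡cos(β/2)=0.998655 and s≡sin(β/2)=0.051842, N=[6·6·2·24]^{1/2}=41.569219
k: max(0,(-1)−(0))=0 … min(3+(-1),3−(0))=2
  k=0: (−1)^1·41.5692/(12)·0.9987^5·0.0518^1 = -0.178380
  k=1: (−1)^2·41.5692/(4)·0.9987^3·0.0518^3 = +0.001442
  k=2: (−1)^3·41.5692/(12)·0.9987^1·0.0518^5 = -0.000001
d^3_{0,-1}(0.1037) = -0.178380 +0.001442 -0.000001 = -0.176939
|D^3_{0,-1}|² = |d^3_{0,-1}(β)|² = (-0.176939)² = 0.031308 (the z-rotation phases have unit modulus)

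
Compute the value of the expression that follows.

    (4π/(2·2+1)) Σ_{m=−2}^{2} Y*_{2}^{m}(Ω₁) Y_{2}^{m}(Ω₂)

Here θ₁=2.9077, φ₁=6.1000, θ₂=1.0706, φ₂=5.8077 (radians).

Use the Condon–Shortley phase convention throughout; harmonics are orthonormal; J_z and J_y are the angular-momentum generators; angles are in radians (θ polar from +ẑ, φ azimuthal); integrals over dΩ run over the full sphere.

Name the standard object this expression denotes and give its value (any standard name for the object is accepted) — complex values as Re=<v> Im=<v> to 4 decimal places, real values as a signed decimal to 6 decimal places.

This sum is the spherical-harmonic addition theorem: it equals the Legendre polynomial P_l(cos γ) of the angle γ between the two directions.
Expand P_2 via completeness: Σ_{m} conj(Y_{2,m}) at Ω₁ times Y_{2,m} at Ω₂ —
  m=-2: Y*=+0.019372-0.007433i  Y=+0.172773+0.242098i  product +0.005146+0.003406i
  m=-1: Y*=-0.171261+0.031728i  Y=+0.289055+0.148830i  product -0.054226-0.016318i
  m=+0: Y*=+0.579959-0.000000i  Y=-0.097758+0.000000i  product -0.056696+0.000000i
  m=+1: Y*=+0.171261+0.031728i  Y=-0.289055+0.148830i  product -0.054226+0.016318i
  m=+2: Y*=+0.019372+0.007433i  Y=+0.172773-0.242098i  product +0.005146-0.003406i
Accumulated sum -0.154855+0.000000i; after 4π/(2l+1) scaling, -0.389192+0.000000i ⇒ P_2 = -0.389192

Legendre polynomial (addition theorem), -0.389192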